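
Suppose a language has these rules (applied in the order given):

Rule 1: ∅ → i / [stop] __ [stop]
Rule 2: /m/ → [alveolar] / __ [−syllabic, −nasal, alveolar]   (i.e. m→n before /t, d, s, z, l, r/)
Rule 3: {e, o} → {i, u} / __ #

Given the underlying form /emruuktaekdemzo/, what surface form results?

enruukitaekidenzu

Rule 1 (stop-cluster i-epenthesis): /k/ and /t/ form a stop–stop cluster, so [i] is inserted between them. /k/ and /d/ form a stop–stop cluster, so [i] is inserted between them. /emruuktaekdemzo/ → emruukitaekidemzo.
Rule 2 (nasal place assimilation): /m/ precedes the alveolar consonant /r/, so it assimilates in place to [n]. /m/ precedes the alveolar consonant /z/, so it assimilates in place to [n]. /emruukitaekidemzo/ → enruukitaekidenzo.
Rule 3 (final vowel raising): /o/ is a mid vowel in word-final position, so it raises to [u]. /enruukitaekidenzo/ → enruukitaekidenzu.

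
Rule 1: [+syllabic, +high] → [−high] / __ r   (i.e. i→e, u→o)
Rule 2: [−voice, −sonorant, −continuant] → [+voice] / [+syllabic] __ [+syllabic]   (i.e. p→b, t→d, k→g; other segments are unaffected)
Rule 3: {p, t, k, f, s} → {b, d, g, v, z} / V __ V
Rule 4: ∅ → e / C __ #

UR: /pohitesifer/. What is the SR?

Rule 1 (pre-rhotic lowering): no segment meets the environment; /pohitesifer/ is unchanged.
Rule 2 (intervocalic voicing): /t/ is a voiceless stop between vowels /i/ and /e/, so it voices to [d]. /pohitesifer/ → pohidesifer.
Rule 3 (intervocalic voicing): /s/ is a voiceless obstruent between vowels /e/ and /i/, so it voices to [z]. /f/ is a voiceless obstruent between vowels /i/ and /e/, so it voices to [v]. /pohidesifer/ → pohideziver.
Rule 4 (final e-epenthesis): the form ends in the consonant /r/, so [e] is inserted word-finally. /pohideziver/ → pohidezivere.

pohidezivere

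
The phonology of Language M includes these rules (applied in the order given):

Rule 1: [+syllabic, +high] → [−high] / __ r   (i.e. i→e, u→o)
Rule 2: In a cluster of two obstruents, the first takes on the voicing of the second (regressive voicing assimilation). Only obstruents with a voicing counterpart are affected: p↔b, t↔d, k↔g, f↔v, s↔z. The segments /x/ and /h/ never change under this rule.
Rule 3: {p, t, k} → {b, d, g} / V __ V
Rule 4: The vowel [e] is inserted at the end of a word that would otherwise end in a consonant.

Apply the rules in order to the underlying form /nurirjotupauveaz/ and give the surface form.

Rule 1 (pre-rhotic lowering): /u/ is a high vowel immediately before /r/, so it lowers to [o]. /i/ is a high vowel immediately before /r/, so it lowers to [e]. /nurirjotupauveaz/ → norerjotupauveaz.
Rule 2 (regressive voicing assimilation): no segment meets the environment; /norerjotupauveaz/ is unchanged.
Rule 3 (intervocalic voicing): /t/ is a voiceless stop between vowels /o/ and /u/, so it voices to [d]. /p/ is a voiceless stop between vowels /u/ and /a/, so it voices to [b]. /norerjotupauveaz/ → norerjodubauveaz.
Rule 4 (final e-epenthesis): the form ends in the consonant /z/, so [e] is inserted word-finally. /norerjodubauveaz/ → norerjodubauveaze.

norerjodubauveaze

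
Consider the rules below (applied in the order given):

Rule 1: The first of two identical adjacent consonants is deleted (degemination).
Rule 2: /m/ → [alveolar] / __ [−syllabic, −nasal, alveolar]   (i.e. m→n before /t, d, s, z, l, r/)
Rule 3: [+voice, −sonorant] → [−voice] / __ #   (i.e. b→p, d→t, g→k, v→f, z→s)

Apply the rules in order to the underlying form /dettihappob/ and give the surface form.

detihapop

Rule 1 (degemination): /tt/ is a geminate; the first /t/ deletes. /pp/ is a geminate; the first /p/ deletes. /dettihappob/ → detihapob.
Rule 2 (nasal place assimilation): no segment meets the environment; /detihapob/ is unchanged.
Rule 3 (final devoicing): /b/ is a voiced obstruent in word-final position, so it devoices to [p]. /detihapob/ → detihapop.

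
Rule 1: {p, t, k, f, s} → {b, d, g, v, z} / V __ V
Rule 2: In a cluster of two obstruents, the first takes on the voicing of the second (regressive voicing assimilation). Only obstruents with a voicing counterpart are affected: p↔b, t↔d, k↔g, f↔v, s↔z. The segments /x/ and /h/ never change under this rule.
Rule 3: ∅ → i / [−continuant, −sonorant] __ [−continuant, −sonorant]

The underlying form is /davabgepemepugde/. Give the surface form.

Rule 1 (intervocalic voicing): /p/ is a voiceless obstruent between vowels /e/ and /e/, so it voices to [b]. /p/ is a voiceless obstruent between vowels /e/ and /u/, so it voices to [b]. /davabgepemepugde/ → davabgebemebugde.
Rule 2 (regressive voicing assimilation): no segment meets the environment; /davabgebemebugde/ is unchanged.
Rule 3 (stop-cluster i-epenthesis): /b/ and /g/ form a stop–stop cluster, so [i] is inserted between them. /g/ and /d/ form a stop–stop cluster, so [i] is inserted between them. /davabgebemebugde/ → davabigebemebugide.

davabigebemebugide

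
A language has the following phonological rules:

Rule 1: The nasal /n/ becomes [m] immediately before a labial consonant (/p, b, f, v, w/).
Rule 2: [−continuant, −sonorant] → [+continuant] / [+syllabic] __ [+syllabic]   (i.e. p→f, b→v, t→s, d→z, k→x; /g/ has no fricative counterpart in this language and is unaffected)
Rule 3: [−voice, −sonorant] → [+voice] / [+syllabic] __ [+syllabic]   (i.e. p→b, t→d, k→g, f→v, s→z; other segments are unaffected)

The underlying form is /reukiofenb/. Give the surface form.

reuxiovemb

Rule 1 (nasal place assimilation): /n/ precedes the labial consonant /b/, so it assimilates in place to [m]. /reukiofenb/ → reukiofemb.
Rule 2 (intervocalic spirantization): /k/ is a stop between vowels /u/ and /i/, so it spirantizes to the fricative [x]. /reukiofemb/ → reuxiofemb.
Rule 3 (intervocalic voicing): /f/ is a voiceless obstruent between vowels /o/ and /e/, so it voices to [v]. /reuxiofemb/ → reuxiovemb.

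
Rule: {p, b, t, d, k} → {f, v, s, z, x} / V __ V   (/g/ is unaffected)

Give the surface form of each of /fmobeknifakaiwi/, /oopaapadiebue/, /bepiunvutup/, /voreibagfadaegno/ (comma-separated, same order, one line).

fmoveknifaxaiwi, oofaafazievue, befiunvusup, voreivagfazaegno

/fmobeknifakaiwi/: /b/ is a stop between vowels /o/ and /e/, so it spirantizes to the fricative [v]. /k/ is a stop between vowels /a/ and /a/, so it spirantizes to the fricative [x]. → [fmoveknifaxaiwi].
/oopaapadiebue/: /p/ is a stop between vowels /o/ and /a/, so it spirantizes to the fricative [f]. /p/ is a stop between vowels /a/ and /a/, so it spirantizes to the fricative [f]. /d/ is a stop between vowels /a/ and /i/, so it spirantizes to the fricative [z]. /b/ is a stop between vowels /e/ and /u/, so it spirantizes to the fricative [v]. → [oofaafazievue].
/bepiunvutup/: /p/ is a stop between vowels /e/ and /i/, so it spirantizes to the fricative [f]. /t/ is a stop between vowels /u/ and /u/, so it spirantizes to the fricative [s]. → [befiunvusup].
/voreibagfadaegno/: /b/ is a stop between vowels /i/ and /a/, so it spirantizes to the fricative [v]. /d/ is a stop between vowels /a/ and /a/, so it spirantizes to the fricative [z]. → [voreivagfazaegno].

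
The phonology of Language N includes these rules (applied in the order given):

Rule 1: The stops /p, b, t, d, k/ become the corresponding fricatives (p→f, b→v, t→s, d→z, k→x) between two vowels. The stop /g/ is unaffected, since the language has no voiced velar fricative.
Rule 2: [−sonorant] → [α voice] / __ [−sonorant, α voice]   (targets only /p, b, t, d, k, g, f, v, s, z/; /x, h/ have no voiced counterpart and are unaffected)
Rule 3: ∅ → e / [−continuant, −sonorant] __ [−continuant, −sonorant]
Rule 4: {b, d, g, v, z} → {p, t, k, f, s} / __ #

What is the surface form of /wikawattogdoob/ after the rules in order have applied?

Rule 1 (intervocalic spirantization): /k/ is a stop between vowels /i/ and /a/, so it spirantizes to the fricative [x]. /wikawattogdoob/ → wixawattogdoob.
Rule 2 (regressive voicing assimilation): no segment meets the environment; /wixawattogdoob/ is unchanged.
Rule 3 (stop-cluster e-epenthesis): /t/ and /t/ form a stop–stop cluster, so [e] is inserted between them. /g/ and /d/ form a stop–stop cluster, so [e] is inserted between them. /wixawattogdoob/ → wixawatetogedoob.
Rule 4 (final devoicing): /b/ is a voiced obstruent in word-final position, so it devoices to [p]. /wixawatetogedoob/ → wixawatetogedoop.

wixawatetogedoop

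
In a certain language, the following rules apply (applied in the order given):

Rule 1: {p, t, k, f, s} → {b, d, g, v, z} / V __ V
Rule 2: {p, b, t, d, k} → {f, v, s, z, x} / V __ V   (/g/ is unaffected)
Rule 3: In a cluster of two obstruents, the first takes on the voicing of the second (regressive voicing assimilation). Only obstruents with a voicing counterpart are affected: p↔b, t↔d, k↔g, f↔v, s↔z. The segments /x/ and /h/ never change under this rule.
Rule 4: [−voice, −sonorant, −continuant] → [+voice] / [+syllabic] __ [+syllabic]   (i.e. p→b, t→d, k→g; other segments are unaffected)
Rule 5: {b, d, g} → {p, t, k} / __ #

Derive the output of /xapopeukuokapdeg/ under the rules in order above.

xavoveuguogabdek

Rule 1 (intervocalic voicing): /p/ is a voiceless obstruent between vowels /a/ and /o/, so it voices to [b]. /p/ is a voiceless obstruent between vowels /o/ and /e/, so it voices to [b]. /k/ is a voiceless obstruent between vowels /u/ and /u/, so it voices to [g]. /k/ is a voiceless obstruent between vowels /o/ and /a/, so it voices to [g]. /xapopeukuokapdeg/ → xabobeuguogapdeg.
Rule 2 (intervocalic spirantization): /b/ is a stop between vowels /a/ and /o/, so it spirantizes to the fricative [v]. /b/ is a stop between vowels /o/ and /e/, so it spirantizes to the fricative [v]. /xabobeuguogapdeg/ → xavoveuguogapdeg.
Rule 3 (regressive voicing assimilation): /p/ precedes the voiced obstruent /d/, so it voices to [b] by assimilation. /xavoveuguogapdeg/ → xavoveuguogabdeg.
Rule 4 (intervocalic voicing): no segment meets the environment; /xavoveuguogabdeg/ is unchanged.
Rule 5 (final devoicing): /g/ is a voiced stop in word-final position, so it devoices to [k]. /xavoveuguogabdeg/ → xavoveuguogabdek.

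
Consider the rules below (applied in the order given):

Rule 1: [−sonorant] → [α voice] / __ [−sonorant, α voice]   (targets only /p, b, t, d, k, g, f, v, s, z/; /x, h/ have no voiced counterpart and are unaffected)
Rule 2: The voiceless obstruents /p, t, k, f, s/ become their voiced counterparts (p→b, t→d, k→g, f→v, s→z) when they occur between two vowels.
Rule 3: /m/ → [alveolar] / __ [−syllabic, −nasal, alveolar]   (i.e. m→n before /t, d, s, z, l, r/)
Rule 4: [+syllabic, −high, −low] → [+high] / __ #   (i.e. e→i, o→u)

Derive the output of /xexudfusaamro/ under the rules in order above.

xexutfuzaanru

Rule 1 (regressive voicing assimilation): /d/ precedes the voiceless obstruent /f/, so it devoices to [t] by assimilation. /xexudfusaamro/ → xexutfusaamro.
Rule 2 (intervocalic voicing): /s/ is a voiceless obstruent between vowels /u/ and /a/, so it voices to [z]. /xexutfusaamro/ → xexutfuzaamro.
Rule 3 (nasal place assimilation): /m/ precedes the alveolar consonant /r/, so it assimilates in place to [n]. /xexutfuzaamro/ → xexutfuzaanro.
Rule 4 (final vowel raising): /o/ is a mid vowel in word-final position, so it raises to [u]. /xexutfuzaanro/ → xexutfuzaanru.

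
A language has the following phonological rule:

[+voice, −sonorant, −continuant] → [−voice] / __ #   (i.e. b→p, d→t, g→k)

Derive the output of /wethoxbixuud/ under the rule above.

wethoxbixuut

/d/ is a voiced stop in word-final position, so it devoices to [t].
The other instance of /b/ does not occur in the required environment and remains unchanged.
Surface form: [wethoxbixuut].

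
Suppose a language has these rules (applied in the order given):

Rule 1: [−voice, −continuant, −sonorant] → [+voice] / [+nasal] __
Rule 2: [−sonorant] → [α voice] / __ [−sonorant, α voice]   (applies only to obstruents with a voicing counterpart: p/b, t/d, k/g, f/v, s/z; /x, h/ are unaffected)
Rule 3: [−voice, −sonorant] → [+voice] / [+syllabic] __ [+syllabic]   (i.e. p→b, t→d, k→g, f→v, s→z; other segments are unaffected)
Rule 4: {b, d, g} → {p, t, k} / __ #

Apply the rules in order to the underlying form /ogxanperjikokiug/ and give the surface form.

Rule 1 (post-nasal voicing): /p/ is a voiceless stop immediately after the nasal /n/, so it voices to [b]. /ogxanperjikokiug/ → ogxanberjikokiug.
Rule 2 (regressive voicing assimilation): /g/ precedes the voiceless obstruent /x/, so it devoices to [k] by assimilation. /ogxanberjikokiug/ → okxanberjikokiug.
Rule 3 (intervocalic voicing): /k/ is a voiceless obstruent between vowels /i/ and /o/, so it voices to [g]. /k/ is a voiceless obstruent between vowels /o/ and /i/, so it voices to [g]. /okxanberjikokiug/ → okxanberjigogiug.
Rule 4 (final devoicing): /g/ is a voiced stop in word-final position, so it devoices to [k]. /okxanberjigogiug/ → okxanberjigogiuk.

okxanberjigogiuk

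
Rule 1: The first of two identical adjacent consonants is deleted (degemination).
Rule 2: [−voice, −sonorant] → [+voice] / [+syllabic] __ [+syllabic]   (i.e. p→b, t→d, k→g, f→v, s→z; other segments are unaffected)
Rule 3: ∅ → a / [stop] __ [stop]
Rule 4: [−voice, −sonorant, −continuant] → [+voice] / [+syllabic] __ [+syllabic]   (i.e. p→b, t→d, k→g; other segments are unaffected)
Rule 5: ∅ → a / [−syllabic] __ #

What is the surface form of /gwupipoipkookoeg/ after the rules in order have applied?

Rule 1 (degemination): no segment meets the environment; /gwupipoipkookoeg/ is unchanged.
Rule 2 (intervocalic voicing): /p/ is a voiceless obstruent between vowels /u/ and /i/, so it voices to [b]. /p/ is a voiceless obstruent between vowels /i/ and /o/, so it voices to [b]. /k/ is a voiceless obstruent between vowels /o/ and /o/, so it voices to [g]. /gwupipoipkookoeg/ → gwubiboipkoogoeg.
Rule 3 (stop-cluster a-epenthesis): /p/ and /k/ form a stop–stop cluster, so [a] is inserted between them. /gwubiboipkoogoeg/ → gwubiboipakoogoeg.
Rule 4 (intervocalic voicing): /p/ is a voiceless stop between vowels /i/ and /a/, so it voices to [b]. /k/ is a voiceless stop between vowels /a/ and /o/, so it voices to [g]. /gwubiboipakoogoeg/ → gwubiboibagoogoeg.
Rule 5 (final a-epenthesis): the form ends in the consonant /g/, so [a] is inserted word-finally. /gwubiboibagoogoeg/ → gwubiboibagoogoega.

gwubiboibagoogoega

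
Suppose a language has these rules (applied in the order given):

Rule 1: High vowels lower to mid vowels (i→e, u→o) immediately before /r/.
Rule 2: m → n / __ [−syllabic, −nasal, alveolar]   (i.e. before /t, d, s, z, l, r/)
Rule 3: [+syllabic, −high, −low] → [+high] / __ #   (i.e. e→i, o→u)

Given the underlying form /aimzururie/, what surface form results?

Rule 1 (pre-rhotic lowering): /u/ is a high vowel immediately before /r/, so it lowers to [o]. /u/ is a high vowel immediately before /r/, so it lowers to [o]. /aimzururie/ → aimzororie.
Rule 2 (nasal place assimilation): /m/ precedes the alveolar consonant /z/, so it assimilates in place to [n]. /aimzororie/ → ainzororie.
Rule 3 (final vowel raising): /e/ is a mid vowel in word-final position, so it raises to [i]. /ainzororie/ → ainzororii.

ainzororii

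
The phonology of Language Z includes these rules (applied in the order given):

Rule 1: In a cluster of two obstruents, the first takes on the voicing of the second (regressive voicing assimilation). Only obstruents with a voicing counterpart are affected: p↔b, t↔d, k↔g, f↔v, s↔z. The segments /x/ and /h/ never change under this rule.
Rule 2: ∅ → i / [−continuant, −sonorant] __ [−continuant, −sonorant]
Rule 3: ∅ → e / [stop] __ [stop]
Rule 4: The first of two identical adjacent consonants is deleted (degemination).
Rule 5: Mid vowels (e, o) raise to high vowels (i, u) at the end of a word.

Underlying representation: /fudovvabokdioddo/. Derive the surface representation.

Rule 1 (regressive voicing assimilation): /k/ precedes the voiced obstruent /d/, so it voices to [g] by assimilation. /fudovvabokdioddo/ → fudovvabogdioddo.
Rule 2 (stop-cluster i-epenthesis): /g/ and /d/ form a stop–stop cluster, so [i] is inserted between them. /d/ and /d/ form a stop–stop cluster, so [i] is inserted between them. /fudovvabogdioddo/ → fudovvabogidiodido.
Rule 3 (stop-cluster e-epenthesis): no segment meets the environment; /fudovvabogidiodido/ is unchanged.
Rule 4 (degemination): /vv/ is a geminate; the first /v/ deletes. /fudovvabogidiodido/ → fudovabogidiodido.
Rule 5 (final vowel raising): /o/ is a mid vowel in word-final position, so it raises to [u]. /fudovabogidiodido/ → fudovabogidiodidu.

fudovabogidiodidu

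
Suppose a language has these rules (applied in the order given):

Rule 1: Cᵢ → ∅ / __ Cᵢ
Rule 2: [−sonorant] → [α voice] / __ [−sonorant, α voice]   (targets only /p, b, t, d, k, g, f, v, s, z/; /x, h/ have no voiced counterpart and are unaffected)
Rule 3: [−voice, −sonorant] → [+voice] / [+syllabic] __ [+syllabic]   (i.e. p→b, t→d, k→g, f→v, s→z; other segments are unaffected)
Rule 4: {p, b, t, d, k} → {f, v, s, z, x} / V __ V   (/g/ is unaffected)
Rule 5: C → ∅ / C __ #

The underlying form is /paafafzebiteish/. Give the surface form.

Rule 1 (degemination): no segment meets the environment; /paafafzebiteish/ is unchanged.
Rule 2 (regressive voicing assimilation): /f/ precedes the voiced obstruent /z/, so it voices to [v] by assimilation. /paafafzebiteish/ → paafavzebiteish.
Rule 3 (intervocalic voicing): /f/ is a voiceless obstruent between vowels /a/ and /a/, so it voices to [v]. /t/ is a voiceless obstruent between vowels /i/ and /e/, so it voices to [d]. /paafavzebiteish/ → paavavzebideish.
Rule 4 (intervocalic spirantization): /b/ is a stop between vowels /e/ and /i/, so it spirantizes to the fricative [v]. /d/ is a stop between vowels /i/ and /e/, so it spirantizes to the fricative [z]. /paavavzebideish/ → paavavzevizeish.
Rule 5 (final cluster simplification): /h/ is the second consonant of a word-final cluster /sh/, so it deletes. /paavavzevizeish/ → paavavzevizeis.

paavavzevizeis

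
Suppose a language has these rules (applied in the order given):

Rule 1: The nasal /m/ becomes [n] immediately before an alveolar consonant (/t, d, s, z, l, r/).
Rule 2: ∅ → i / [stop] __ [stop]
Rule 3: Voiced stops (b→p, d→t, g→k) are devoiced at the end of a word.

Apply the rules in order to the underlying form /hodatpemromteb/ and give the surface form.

hodatipenrontep

Rule 1 (nasal place assimilation): /m/ precedes the alveolar consonant /r/, so it assimilates in place to [n]. /m/ precedes the alveolar consonant /t/, so it assimilates in place to [n]. /hodatpemromteb/ → hodatpenronteb.
Rule 2 (stop-cluster i-epenthesis): /t/ and /p/ form a stop–stop cluster, so [i] is inserted between them. /hodatpenronteb/ → hodatipenronteb.
Rule 3 (final devoicing): /b/ is a voiced stop in word-final position, so it devoices to [p]. /hodatipenronteb/ → hodatipenrontep.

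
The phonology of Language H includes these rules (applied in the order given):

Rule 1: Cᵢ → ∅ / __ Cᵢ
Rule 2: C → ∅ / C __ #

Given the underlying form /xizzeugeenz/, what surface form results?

Rule 1 (degemination): /zz/ is a geminate; the first /z/ deletes. /xizzeugeenz/ → xizeugeenz.
Rule 2 (final cluster simplification): /z/ is the second consonant of a word-final cluster /nz/, so it deletes. /xizeugeenz/ → xizeugeen.

xizeugeen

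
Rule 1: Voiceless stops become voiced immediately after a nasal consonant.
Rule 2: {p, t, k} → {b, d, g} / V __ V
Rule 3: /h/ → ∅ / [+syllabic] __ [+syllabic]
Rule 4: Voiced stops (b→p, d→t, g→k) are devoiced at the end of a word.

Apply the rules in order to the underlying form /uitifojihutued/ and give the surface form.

uidifojiuduet

Rule 1 (post-nasal voicing): no segment meets the environment; /uitifojihutued/ is unchanged.
Rule 2 (intervocalic voicing): /t/ is a voiceless stop between vowels /i/ and /i/, so it voices to [d]. /t/ is a voiceless stop between vowels /u/ and /u/, so it voices to [d]. /uitifojihutued/ → uidifojihudued.
Rule 3 (intervocalic h-deletion): /h/ occurs between vowels /i/ and /u/, so it deletes. /uidifojihudued/ → uidifojiudued.
Rule 4 (final devoicing): /d/ is a voiced stop in word-final position, so it devoices to [t]. /uidifojiudued/ → uidifojiuduet.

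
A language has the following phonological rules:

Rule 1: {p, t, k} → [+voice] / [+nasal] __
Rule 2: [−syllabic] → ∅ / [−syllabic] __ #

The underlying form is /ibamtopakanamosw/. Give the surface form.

Rule 1 (post-nasal voicing): /t/ is a voiceless stop immediately after the nasal /m/, so it voices to [d]. /ibamtopakanamosw/ → ibamdopakanamosw.
Rule 2 (final cluster simplification): /w/ is the second consonant of a word-final cluster /sw/, so it deletes. /ibamdopakanamosw/ → ibamdopakanamos.

ibamdopakanamos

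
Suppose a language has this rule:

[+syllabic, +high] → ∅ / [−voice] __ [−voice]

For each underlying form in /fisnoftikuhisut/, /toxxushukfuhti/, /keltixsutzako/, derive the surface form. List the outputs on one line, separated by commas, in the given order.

/fisnoftikuhisut/: /i/ is a high vowel flanked by voiceless consonants /f/ and /s/, so it deletes. /i/ is a high vowel flanked by voiceless consonants /t/ and /k/, so it deletes. /u/ is a high vowel flanked by voiceless consonants /k/ and /h/, so it deletes. /i/ is a high vowel flanked by voiceless consonants /h/ and /s/, so it deletes. /u/ is a high vowel flanked by voiceless consonants /s/ and /t/, so it deletes. → [fsnoftkhst].
/toxxushukfuhti/: /u/ is a high vowel flanked by voiceless consonants /x/ and /s/, so it deletes. /u/ is a high vowel flanked by voiceless consonants /h/ and /k/, so it deletes. /u/ is a high vowel flanked by voiceless consonants /f/ and /h/, so it deletes. → [toxxshkfhti].
/keltixsutzako/: /i/ is a high vowel flanked by voiceless consonants /t/ and /x/, so it deletes. /u/ is a high vowel flanked by voiceless consonants /s/ and /t/, so it deletes. → [keltxstzako].

fsnoftkhst, toxxshkfhti, keltxstzako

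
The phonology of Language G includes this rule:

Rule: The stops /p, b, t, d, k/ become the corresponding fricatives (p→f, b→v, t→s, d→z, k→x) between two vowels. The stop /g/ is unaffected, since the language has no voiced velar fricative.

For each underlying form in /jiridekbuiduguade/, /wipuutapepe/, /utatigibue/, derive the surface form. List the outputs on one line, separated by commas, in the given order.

jirizekbuizuguaze, wifuusafefe, usasigivue

/jiridekbuiduguade/: /d/ is a stop between vowels /i/ and /e/, so it spirantizes to the fricative [z]. /d/ is a stop between vowels /i/ and /u/, so it spirantizes to the fricative [z]. /d/ is a stop between vowels /a/ and /e/, so it spirantizes to the fricative [z]. → [jirizekbuizuguaze].
/wipuutapepe/: /p/ is a stop between vowels /i/ and /u/, so it spirantizes to the fricative [f]. /t/ is a stop between vowels /u/ and /a/, so it spirantizes to the fricative [s]. /p/ is a stop between vowels /a/ and /e/, so it spirantizes to the fricative [f]. /p/ is a stop between vowels /e/ and /e/, so it spirantizes to the fricative [f]. → [wifuusafefe].
/utatigibue/: /t/ is a stop between vowels /u/ and /a/, so it spirantizes to the fricative [s]. /t/ is a stop between vowels /a/ and /i/, so it spirantizes to the fricative [s]. /b/ is a stop between vowels /i/ and /u/, so it spirantizes to the fricative [v]. → [usasigivue].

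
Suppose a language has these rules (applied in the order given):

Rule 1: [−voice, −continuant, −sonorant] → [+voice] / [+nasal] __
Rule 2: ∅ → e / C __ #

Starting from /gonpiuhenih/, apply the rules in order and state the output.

gonbiuhenihe

Rule 1 (post-nasal voicing): /p/ is a voiceless stop immediately after the nasal /n/, so it voices to [b]. /gonpiuhenih/ → gonbiuhenih.
Rule 2 (final e-epenthesis): the form ends in the consonant /h/, so [e] is inserted word-finally. /gonbiuhenih/ → gonbiuhenihe.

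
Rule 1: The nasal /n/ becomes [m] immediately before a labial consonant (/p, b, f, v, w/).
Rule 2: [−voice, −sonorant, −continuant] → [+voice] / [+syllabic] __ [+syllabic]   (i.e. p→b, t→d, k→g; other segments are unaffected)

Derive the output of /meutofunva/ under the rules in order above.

meudofumva

Rule 1 (nasal place assimilation): /n/ precedes the labial consonant /v/, so it assimilates in place to [m]. /meutofunva/ → meutofumva.
Rule 2 (intervocalic voicing): /t/ is a voiceless stop between vowels /u/ and /o/, so it voices to [d]. /meutofumva/ → meudofumva.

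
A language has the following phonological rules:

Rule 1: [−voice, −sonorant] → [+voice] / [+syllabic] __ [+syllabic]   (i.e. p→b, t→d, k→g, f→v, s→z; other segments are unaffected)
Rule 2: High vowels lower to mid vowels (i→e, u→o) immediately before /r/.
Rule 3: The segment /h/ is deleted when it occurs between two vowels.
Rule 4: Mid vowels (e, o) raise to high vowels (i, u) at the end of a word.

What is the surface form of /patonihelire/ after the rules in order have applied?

Rule 1 (intervocalic voicing): /t/ is a voiceless obstruent between vowels /a/ and /o/, so it voices to [d]. /patonihelire/ → padonihelire.
Rule 2 (pre-rhotic lowering): /i/ is a high vowel immediately before /r/, so it lowers to [e]. /padonihelire/ → padonihelere.
Rule 3 (intervocalic h-deletion): /h/ occurs between vowels /i/ and /e/, so it deletes. /padonihelere/ → padonielere.
Rule 4 (final vowel raising): /e/ is a mid vowel in word-final position, so it raises to [i]. /padonielere/ → padonieleri.

padonieleri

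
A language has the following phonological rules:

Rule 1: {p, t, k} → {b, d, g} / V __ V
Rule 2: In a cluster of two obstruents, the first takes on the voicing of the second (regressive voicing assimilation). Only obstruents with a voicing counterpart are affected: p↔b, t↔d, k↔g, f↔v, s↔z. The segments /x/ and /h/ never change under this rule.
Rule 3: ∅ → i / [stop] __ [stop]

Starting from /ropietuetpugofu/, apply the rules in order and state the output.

Rule 1 (intervocalic voicing): /p/ is a voiceless stop between vowels /o/ and /i/, so it voices to [b]. /t/ is a voiceless stop between vowels /e/ and /u/, so it voices to [d]. /ropietuetpugofu/ → robieduetpugofu.
Rule 2 (regressive voicing assimilation): no segment meets the environment; /robieduetpugofu/ is unchanged.
Rule 3 (stop-cluster i-epenthesis): /t/ and /p/ form a stop–stop cluster, so [i] is inserted between them. /robieduetpugofu/ → robieduetipugofu.

robieduetipugofu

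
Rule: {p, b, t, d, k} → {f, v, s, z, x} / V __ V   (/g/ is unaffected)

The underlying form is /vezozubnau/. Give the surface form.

vezozubnau

No segment of /vezozubnau/ meets the structural description of the rule, so the form surfaces unchanged.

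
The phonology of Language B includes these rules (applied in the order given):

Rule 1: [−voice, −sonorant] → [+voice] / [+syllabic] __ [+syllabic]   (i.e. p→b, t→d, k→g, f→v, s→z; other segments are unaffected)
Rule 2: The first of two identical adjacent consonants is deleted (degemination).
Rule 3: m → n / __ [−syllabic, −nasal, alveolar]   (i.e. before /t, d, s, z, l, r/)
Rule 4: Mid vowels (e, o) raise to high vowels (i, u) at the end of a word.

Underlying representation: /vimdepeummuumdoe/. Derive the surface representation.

Rule 1 (intervocalic voicing): /p/ is a voiceless obstruent between vowels /e/ and /e/, so it voices to [b]. /vimdepeummuumdoe/ → vimdebeummuumdoe.
Rule 2 (degemination): /mm/ is a geminate; the first /m/ deletes. /vimdebeummuumdoe/ → vimdebeumuumdoe.
Rule 3 (nasal place assimilation): /m/ precedes the alveolar consonant /d/, so it assimilates in place to [n]. /m/ precedes the alveolar consonant /d/, so it assimilates in place to [n]. /vimdebeumuumdoe/ → vindebeumuundoe.
Rule 4 (final vowel raising): /e/ is a mid vowel in word-final position, so it raises to [i]. /vindebeumuundoe/ → vindebeumuundoi.

vindebeumuundoi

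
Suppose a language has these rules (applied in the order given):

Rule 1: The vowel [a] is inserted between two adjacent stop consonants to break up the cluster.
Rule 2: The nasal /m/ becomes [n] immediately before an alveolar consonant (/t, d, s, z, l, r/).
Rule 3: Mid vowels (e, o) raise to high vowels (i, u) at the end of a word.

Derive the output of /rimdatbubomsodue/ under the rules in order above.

rindatabubonsodui

Rule 1 (stop-cluster a-epenthesis): /t/ and /b/ form a stop–stop cluster, so [a] is inserted between them. /rimdatbubomsodue/ → rimdatabubomsodue.
Rule 2 (nasal place assimilation): /m/ precedes the alveolar consonant /d/, so it assimilates in place to [n]. /m/ precedes the alveolar consonant /s/, so it assimilates in place to [n]. /rimdatabubomsodue/ → rindatabubonsodue.
Rule 3 (final vowel raising): /e/ is a mid vowel in word-final position, so it raises to [i]. /rindatabubonsodue/ → rindatabubonsodui.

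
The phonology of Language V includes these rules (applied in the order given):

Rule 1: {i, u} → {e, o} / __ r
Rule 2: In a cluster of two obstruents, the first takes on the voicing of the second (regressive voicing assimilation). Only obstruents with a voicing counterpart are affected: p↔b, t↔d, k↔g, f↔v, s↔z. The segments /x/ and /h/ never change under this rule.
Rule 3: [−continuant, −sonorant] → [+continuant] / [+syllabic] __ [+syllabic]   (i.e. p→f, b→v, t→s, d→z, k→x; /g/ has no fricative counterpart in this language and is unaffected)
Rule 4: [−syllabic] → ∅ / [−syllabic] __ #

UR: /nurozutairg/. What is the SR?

Rule 1 (pre-rhotic lowering): /u/ is a high vowel immediately before /r/, so it lowers to [o]. /i/ is a high vowel immediately before /r/, so it lowers to [e]. /nurozutairg/ → norozutaerg.
Rule 2 (regressive voicing assimilation): no segment meets the environment; /norozutaerg/ is unchanged.
Rule 3 (intervocalic spirantization): /t/ is a stop between vowels /u/ and /a/, so it spirantizes to the fricative [s]. /norozutaerg/ → norozusaerg.
Rule 4 (final cluster simplification): /g/ is the second consonant of a word-final cluster /rg/, so it deletes. /norozusaerg/ → norozusaer.

norozusaer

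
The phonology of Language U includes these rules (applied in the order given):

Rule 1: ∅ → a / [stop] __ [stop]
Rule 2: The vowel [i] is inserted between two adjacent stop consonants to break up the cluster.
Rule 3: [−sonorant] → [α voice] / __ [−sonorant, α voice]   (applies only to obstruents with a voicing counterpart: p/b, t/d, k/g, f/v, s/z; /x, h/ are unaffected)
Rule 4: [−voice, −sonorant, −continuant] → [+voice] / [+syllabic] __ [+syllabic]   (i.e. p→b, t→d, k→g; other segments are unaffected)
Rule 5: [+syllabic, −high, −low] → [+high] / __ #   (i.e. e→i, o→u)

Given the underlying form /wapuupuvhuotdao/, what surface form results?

wabuubufhuodadau

Rule 1 (stop-cluster a-epenthesis): /t/ and /d/ form a stop–stop cluster, so [a] is inserted between them. /wapuupuvhuotdao/ → wapuupuvhuotadao.
Rule 2 (stop-cluster i-epenthesis): no segment meets the environment; /wapuupuvhuotadao/ is unchanged.
Rule 3 (regressive voicing assimilation): /v/ precedes the voiceless obstruent /h/, so it devoices to [f] by assimilation. /wapuupuvhuotadao/ → wapuupufhuotadao.
Rule 4 (intervocalic voicing): /p/ is a voiceless stop between vowels /a/ and /u/, so it voices to [b]. /p/ is a voiceless stop between vowels /u/ and /u/, so it voices to [b]. /t/ is a voiceless stop between vowels /o/ and /a/, so it voices to [d]. /wapuupufhuotadao/ → wabuubufhuodadao.
Rule 5 (final vowel raising): /o/ is a mid vowel in word-final position, so it raises to [u]. /wabuubufhuodadao/ → wabuubufhuodadau.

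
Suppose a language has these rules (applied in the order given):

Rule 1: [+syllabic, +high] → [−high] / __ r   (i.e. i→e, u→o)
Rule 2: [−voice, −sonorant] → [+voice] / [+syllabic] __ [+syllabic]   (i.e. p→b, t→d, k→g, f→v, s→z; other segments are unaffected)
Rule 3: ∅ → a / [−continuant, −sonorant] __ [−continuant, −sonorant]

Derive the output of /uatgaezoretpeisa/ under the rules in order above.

uatagaezoretapeiza

Rule 1 (pre-rhotic lowering): no segment meets the environment; /uatgaezoretpeisa/ is unchanged.
Rule 2 (intervocalic voicing): /s/ is a voiceless obstruent between vowels /i/ and /a/, so it voices to [z]. /uatgaezoretpeisa/ → uatgaezoretpeiza.
Rule 3 (stop-cluster a-epenthesis): /t/ and /g/ form a stop–stop cluster, so [a] is inserted between them. /t/ and /p/ form a stop–stop cluster, so [a] is inserted between them. /uatgaezoretpeiza/ → uatagaezoretapeiza.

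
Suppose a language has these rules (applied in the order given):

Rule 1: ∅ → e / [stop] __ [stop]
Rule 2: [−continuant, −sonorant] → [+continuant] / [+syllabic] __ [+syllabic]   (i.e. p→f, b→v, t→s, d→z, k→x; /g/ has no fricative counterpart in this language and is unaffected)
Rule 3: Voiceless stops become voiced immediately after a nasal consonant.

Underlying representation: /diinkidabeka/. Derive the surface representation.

Rule 1 (stop-cluster e-epenthesis): no segment meets the environment; /diinkidabeka/ is unchanged.
Rule 2 (intervocalic spirantization): /d/ is a stop between vowels /i/ and /a/, so it spirantizes to the fricative [z]. /b/ is a stop between vowels /a/ and /e/, so it spirantizes to the fricative [v]. /k/ is a stop between vowels /e/ and /a/, so it spirantizes to the fricative [x]. /diinkidabeka/ → diinkizavexa.
Rule 3 (post-nasal voicing): /k/ is a voiceless stop immediately after the nasal /n/, so it voices to [g]. /diinkizavexa/ → diingizavexa.

diingizavexa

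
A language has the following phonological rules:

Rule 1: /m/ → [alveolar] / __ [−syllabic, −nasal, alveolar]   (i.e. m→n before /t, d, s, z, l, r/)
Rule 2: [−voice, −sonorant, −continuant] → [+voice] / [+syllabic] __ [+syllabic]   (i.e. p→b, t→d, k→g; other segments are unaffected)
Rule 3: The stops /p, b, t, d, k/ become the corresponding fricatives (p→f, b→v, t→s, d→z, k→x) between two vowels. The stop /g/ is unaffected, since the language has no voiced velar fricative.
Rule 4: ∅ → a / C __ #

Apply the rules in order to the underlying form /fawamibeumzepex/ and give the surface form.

Rule 1 (nasal place assimilation): /m/ precedes the alveolar consonant /z/, so it assimilates in place to [n]. /fawamibeumzepex/ → fawamibeunzepex.
Rule 2 (intervocalic voicing): /p/ is a voiceless stop between vowels /e/ and /e/, so it voices to [b]. /fawamibeunzepex/ → fawamibeunzebex.
Rule 3 (intervocalic spirantization): /b/ is a stop between vowels /i/ and /e/, so it spirantizes to the fricative [v]. /b/ is a stop between vowels /e/ and /e/, so it spirantizes to the fricative [v]. /fawamibeunzebex/ → fawamiveunzevex.
Rule 4 (final a-epenthesis): the form ends in the consonant /x/, so [a] is inserted word-finally. /fawamiveunzevex/ → fawamiveunzevexa.

fawamiveunzevexa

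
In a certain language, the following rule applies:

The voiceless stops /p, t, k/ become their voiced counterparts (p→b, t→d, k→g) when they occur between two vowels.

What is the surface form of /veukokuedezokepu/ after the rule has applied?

/k/ is a voiceless stop between vowels /u/ and /o/, so it voices to [g].
/k/ is a voiceless stop between vowels /o/ and /u/, so it voices to [g].
/k/ is a voiceless stop between vowels /o/ and /e/, so it voices to [g].
/p/ is a voiceless stop between vowels /e/ and /u/, so it voices to [b].
Surface form: [veugoguedezogebu].

veugoguedezogebu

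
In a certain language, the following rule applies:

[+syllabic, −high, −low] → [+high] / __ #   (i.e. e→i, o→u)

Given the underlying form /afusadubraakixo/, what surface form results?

afusadubraakixu

/o/ is a mid vowel in word-final position, so it raises to [u].
Surface form: [afusadubraakixu].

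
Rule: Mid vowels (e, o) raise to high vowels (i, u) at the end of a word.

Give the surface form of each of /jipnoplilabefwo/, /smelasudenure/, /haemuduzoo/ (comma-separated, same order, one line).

/jipnoplilabefwo/: /o/ is a mid vowel in word-final position, so it raises to [u]. → [jipnoplilabefwu].
/smelasudenure/: /e/ is a mid vowel in word-final position, so it raises to [i]. → [smelasudenuri].
/haemuduzoo/: /o/ is a mid vowel in word-final position, so it raises to [u]. → [haemuduzou].

jipnoplilabefwu, smelasudenuri, haemuduzou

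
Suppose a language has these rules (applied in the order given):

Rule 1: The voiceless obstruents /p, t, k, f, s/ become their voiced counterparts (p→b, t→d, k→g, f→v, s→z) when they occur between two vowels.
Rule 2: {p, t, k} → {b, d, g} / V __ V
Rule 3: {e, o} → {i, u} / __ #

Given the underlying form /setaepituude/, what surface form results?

Rule 1 (intervocalic voicing): /t/ is a voiceless obstruent between vowels /e/ and /a/, so it voices to [d]. /p/ is a voiceless obstruent between vowels /e/ and /i/, so it voices to [b]. /t/ is a voiceless obstruent between vowels /i/ and /u/, so it voices to [d]. /setaepituude/ → sedaebiduude.
Rule 2 (intervocalic voicing): no segment meets the environment; /sedaebiduude/ is unchanged.
Rule 3 (final vowel raising): /e/ is a mid vowel in word-final position, so it raises to [i]. /sedaebiduude/ → sedaebiduudi.

sedaebiduudi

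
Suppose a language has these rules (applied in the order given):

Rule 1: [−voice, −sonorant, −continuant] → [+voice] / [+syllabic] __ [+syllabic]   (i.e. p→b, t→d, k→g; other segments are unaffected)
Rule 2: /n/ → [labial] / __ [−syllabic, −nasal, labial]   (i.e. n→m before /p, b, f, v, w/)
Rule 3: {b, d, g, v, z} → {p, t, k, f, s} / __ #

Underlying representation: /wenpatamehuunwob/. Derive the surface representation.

Rule 1 (intervocalic voicing): /t/ is a voiceless stop between vowels /a/ and /a/, so it voices to [d]. /wenpatamehuunwob/ → wenpadamehuunwob.
Rule 2 (nasal place assimilation): /n/ precedes the labial consonant /p/, so it assimilates in place to [m]. /n/ precedes the labial consonant /w/, so it assimilates in place to [m]. /wenpadamehuunwob/ → wempadamehuumwob.
Rule 3 (final devoicing): /b/ is a voiced obstruent in word-final position, so it devoices to [p]. /wempadamehuumwob/ → wempadamehuumwop.

wempadamehuumwop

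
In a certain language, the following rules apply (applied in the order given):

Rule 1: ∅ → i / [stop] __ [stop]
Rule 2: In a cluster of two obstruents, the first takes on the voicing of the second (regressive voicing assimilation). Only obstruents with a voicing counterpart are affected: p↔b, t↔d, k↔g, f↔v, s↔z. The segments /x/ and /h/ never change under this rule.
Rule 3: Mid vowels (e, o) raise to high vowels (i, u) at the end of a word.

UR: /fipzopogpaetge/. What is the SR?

fibzopogipaetigi

Rule 1 (stop-cluster i-epenthesis): /g/ and /p/ form a stop–stop cluster, so [i] is inserted between them. /t/ and /g/ form a stop–stop cluster, so [i] is inserted between them. /fipzopogpaetge/ → fipzopogipaetige.
Rule 2 (regressive voicing assimilation): /p/ precedes the voiced obstruent /z/, so it voices to [b] by assimilation. /fipzopogipaetige/ → fibzopogipaetige.
Rule 3 (final vowel raising): /e/ is a mid vowel in word-final position, so it raises to [i]. /fibzopogipaetige/ → fibzopogipaetigi.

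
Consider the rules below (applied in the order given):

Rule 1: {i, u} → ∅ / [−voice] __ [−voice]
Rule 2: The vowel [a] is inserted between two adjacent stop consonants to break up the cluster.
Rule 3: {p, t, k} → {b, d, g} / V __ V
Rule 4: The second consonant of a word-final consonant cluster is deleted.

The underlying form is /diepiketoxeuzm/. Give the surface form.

Rule 1 (high vowel syncope): /i/ is a high vowel flanked by voiceless consonants /p/ and /k/, so it deletes. /diepiketoxeuzm/ → diepketoxeuzm.
Rule 2 (stop-cluster a-epenthesis): /p/ and /k/ form a stop–stop cluster, so [a] is inserted between them. /diepketoxeuzm/ → diepaketoxeuzm.
Rule 3 (intervocalic voicing): /p/ is a voiceless stop between vowels /e/ and /a/, so it voices to [b]. /k/ is a voiceless stop between vowels /a/ and /e/, so it voices to [g]. /t/ is a voiceless stop between vowels /e/ and /o/, so it voices to [d]. /diepaketoxeuzm/ → diebagedoxeuzm.
Rule 4 (final cluster simplification): /m/ is the second consonant of a word-final cluster /zm/, so it deletes. /diebagedoxeuzm/ → diebagedoxeuz.

diebagedoxeuz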